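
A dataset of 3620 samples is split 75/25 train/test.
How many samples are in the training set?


Test set = 3620 * 25% = 905. Training set = 3620 - 905 = 2715.

2715


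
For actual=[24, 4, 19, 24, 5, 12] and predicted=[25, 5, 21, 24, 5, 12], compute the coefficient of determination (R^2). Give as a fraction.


Mean(y) = 44/3. SS_res = 6. SS_tot = 1222/3. R^2 = 1 - 6/(1222/3) = 602/611.

602/611


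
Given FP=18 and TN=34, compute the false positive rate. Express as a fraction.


FPR = FP / (FP + TN) = 18 / 52 = 9/26.

9/26


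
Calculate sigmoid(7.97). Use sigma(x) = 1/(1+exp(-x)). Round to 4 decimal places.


sigma(7.97) = 1/(1+e^(-7.97)) = 1/(1+0.000346) = 1/1.000346 = 0.9997.

0.9997


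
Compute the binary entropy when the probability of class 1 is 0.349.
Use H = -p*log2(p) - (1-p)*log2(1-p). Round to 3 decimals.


H = -0.349*log2(0.349) - 0.651*log2(0.651) = 0.933.

0.933


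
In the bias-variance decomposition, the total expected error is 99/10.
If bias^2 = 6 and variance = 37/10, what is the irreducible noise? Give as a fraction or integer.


Total error = bias^2 + variance + irreducible noise. So irreducible noise = 99/10 - 6 - 37/10 = 1/5.

1/5


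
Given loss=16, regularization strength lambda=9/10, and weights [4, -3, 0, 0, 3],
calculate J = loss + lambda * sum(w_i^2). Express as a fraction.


L2 sq norm = sum(w^2) = 34. J = 16 + 9/10 * 34 = 233/5.

233/5


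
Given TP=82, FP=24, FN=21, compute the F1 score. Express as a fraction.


Precision = 82/106 = 41/53. Recall = 82/103 = 82/103. F1 = 2*P*R/(P+R) = 164/209.

164/209


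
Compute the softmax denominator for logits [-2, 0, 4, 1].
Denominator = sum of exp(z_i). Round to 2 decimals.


Denom = e^-2=0.1353 + e^0=1.0000 + e^4=54.5982 + e^1=2.7183. Sum = 58.4518, which rounds to 58.45.

58.45


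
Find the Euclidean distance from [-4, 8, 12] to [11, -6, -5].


d = sqrt(sum of squared differences). (-4-11)^2=225, (8--6)^2=196, (12--5)^2=289. Sum = 710.

sqrt(710)


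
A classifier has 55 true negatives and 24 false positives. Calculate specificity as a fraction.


Specificity = TN / (TN + FP) = 55 / 79 = 55/79.

55/79


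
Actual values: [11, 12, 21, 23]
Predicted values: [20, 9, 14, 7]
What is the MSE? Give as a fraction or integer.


MSE = (1/4) * ((11-20)^2=81 + (12-9)^2=9 + (21-14)^2=49 + (23-7)^2=256). Sum = 395. MSE = 395/4.

395/4


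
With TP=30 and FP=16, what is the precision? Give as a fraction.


Precision = TP / (TP + FP) = 30 / 46 = 15/23.

15/23


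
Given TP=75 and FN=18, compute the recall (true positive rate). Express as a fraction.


Recall = TP / (TP + FN) = 75 / 93 = 25/31.

25/31


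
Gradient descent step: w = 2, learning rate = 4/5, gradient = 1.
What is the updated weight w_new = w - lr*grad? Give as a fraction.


w_new = 2 - 4/5 * 1 = 2 - 4/5 = 6/5.

6/5


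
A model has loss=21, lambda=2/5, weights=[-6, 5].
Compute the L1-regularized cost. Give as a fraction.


L1 norm = sum(|w|) = 11. J = 21 + 2/5 * 11 = 127/5.

127/5


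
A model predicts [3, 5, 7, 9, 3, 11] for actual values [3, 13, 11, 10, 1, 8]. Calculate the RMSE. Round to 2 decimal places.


MSE = 15.6667. RMSE = sqrt(15.6667) = 3.96.

3.96


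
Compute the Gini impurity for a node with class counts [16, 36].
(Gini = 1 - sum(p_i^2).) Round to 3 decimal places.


Total = 52. Proportions: 16/52, 36/52. sum(p_i^2) = 0.5740. Gini = 1 - 0.5740 = 0.4260, which rounds to 0.426.

0.426


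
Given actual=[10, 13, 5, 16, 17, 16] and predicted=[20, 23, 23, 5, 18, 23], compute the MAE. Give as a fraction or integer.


MAE = (1/6) * (|10-20|=10 + |13-23|=10 + |5-23|=18 + |16-5|=11 + |17-18|=1 + |16-23|=7). Sum = 57. MAE = 19/2.

19/2


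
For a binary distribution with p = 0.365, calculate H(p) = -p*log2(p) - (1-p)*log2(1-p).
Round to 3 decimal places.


H = -0.365*log2(0.365) - 0.635*log2(0.635) = 0.947.

0.947


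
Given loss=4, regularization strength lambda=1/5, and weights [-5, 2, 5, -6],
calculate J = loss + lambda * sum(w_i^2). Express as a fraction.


L2 sq norm = sum(w^2) = 90. J = 4 + 1/5 * 90 = 22.

22


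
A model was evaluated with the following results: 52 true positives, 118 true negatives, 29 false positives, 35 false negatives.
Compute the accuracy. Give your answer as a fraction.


Accuracy = (TP + TN) / (TP + TN + FP + FN) = (52 + 118) / 234 = 85/117.

85/117


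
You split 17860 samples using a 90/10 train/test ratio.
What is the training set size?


Test set = 17860 * 10% = 1786. Training set = 17860 - 1786 = 16074.

16074


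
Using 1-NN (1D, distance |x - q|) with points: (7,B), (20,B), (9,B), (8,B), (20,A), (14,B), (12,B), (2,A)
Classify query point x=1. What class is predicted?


Distances: |7-1|=6, |20-1|=19, |9-1|=8, |8-1|=7, |20-1|=19, |14-1|=13, |12-1|=11, |2-1|=1. 1 nearest: (2,A). Counts: {'A': 1}. Majority class: A.

A


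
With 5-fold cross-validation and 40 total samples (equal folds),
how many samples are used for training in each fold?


Each validation fold has 40/5 = 8 samples. Training set = 40 - 8 = 32.

32


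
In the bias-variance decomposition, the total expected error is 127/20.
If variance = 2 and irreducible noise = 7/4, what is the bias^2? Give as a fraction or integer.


Total error = bias^2 + variance + irreducible noise. So bias^2 = 127/20 - 2 - 7/4 = 13/5.

13/5


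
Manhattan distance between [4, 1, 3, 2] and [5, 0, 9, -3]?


d = sum of absolute differences: |4-5|=1 + |1-0|=1 + |3-9|=6 + |2--3|=5 = 13.

13


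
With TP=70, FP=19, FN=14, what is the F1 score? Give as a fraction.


Precision = 70/89 = 70/89. Recall = 70/84 = 5/6. F1 = 2*P*R/(P+R) = 140/173.

140/173


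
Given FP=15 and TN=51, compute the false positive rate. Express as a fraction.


FPR = FP / (FP + TN) = 15 / 66 = 5/22.

5/22


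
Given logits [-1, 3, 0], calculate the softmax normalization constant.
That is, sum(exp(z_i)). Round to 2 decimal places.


Denom = e^-1=0.3679 + e^3=20.0855 + e^0=1.0000. Sum = 21.4534, which rounds to 21.45.

21.45


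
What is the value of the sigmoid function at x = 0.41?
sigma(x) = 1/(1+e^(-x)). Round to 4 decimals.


sigma(0.41) = 1/(1+e^(-0.41)) = 1/(1+0.663650) = 1/1.663650 = 0.6011.

0.6011


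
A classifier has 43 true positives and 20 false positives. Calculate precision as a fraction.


Precision = TP / (TP + FP) = 43 / 63 = 43/63.

43/63


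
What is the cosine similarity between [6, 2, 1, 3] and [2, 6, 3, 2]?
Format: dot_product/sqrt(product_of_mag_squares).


dot = 33. |a|^2 = 50, |b|^2 = 53. cos = 33/sqrt(2650).

33/sqrt(2650)


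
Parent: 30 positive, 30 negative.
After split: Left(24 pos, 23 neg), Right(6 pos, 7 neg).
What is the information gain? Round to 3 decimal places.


H(parent) = 1.0000. H(left) = 0.9997, H(right) = 0.9957. Weighted = (47/60)*0.9997 + (13/60)*0.9957 = 0.9988. IG = 1.0000 - 0.9988 = 0.0012, which rounds to 0.001.

0.001


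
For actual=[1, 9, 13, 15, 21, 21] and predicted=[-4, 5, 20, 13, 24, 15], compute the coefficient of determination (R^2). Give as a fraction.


Mean(y) = 40/3. SS_res = 139. SS_tot = 874/3. R^2 = 1 - 139/(874/3) = 457/874.

457/874


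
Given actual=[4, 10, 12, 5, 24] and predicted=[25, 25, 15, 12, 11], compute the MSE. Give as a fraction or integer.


MSE = (1/5) * ((4-25)^2=441 + (10-25)^2=225 + (12-15)^2=9 + (5-12)^2=49 + (24-11)^2=169). Sum = 893. MSE = 893/5.

893/5


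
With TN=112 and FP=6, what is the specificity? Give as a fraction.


Specificity = TN / (TN + FP) = 112 / 118 = 56/59.

56/59


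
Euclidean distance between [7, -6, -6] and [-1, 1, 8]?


d = sqrt(sum of squared differences). (7--1)^2=64, (-6-1)^2=49, (-6-8)^2=196. Sum = 309.

sqrt(309)


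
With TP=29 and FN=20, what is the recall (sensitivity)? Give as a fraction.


Recall = TP / (TP + FN) = 29 / 49 = 29/49.

29/49


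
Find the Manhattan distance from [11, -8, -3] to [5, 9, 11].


d = sum of absolute differences: |11-5|=6 + |-8-9|=17 + |-3-11|=14 = 37.

37


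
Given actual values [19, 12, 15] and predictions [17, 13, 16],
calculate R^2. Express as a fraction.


Mean(y) = 46/3. SS_res = 6. SS_tot = 74/3. R^2 = 1 - 6/(74/3) = 28/37.

28/37


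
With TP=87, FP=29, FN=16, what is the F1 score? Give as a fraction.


Precision = 87/116 = 3/4. Recall = 87/103 = 87/103. F1 = 2*P*R/(P+R) = 58/73.

58/73


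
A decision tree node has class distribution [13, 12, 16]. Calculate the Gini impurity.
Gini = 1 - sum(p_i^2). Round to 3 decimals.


Total = 41. Proportions: 13/41, 12/41, 16/41. sum(p_i^2) = 0.3385. Gini = 1 - 0.3385 = 0.6615, which rounds to 0.662.

0.662


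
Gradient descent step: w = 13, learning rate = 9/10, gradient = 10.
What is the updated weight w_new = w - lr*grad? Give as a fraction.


w_new = 13 - 9/10 * 10 = 13 - 9 = 4.

4


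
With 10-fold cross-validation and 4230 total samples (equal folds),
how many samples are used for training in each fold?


Each validation fold has 4230/10 = 423 samples. Training set = 4230 - 423 = 3807.

3807


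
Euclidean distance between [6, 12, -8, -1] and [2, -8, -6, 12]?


d = sqrt(sum of squared differences). (6-2)^2=16, (12--8)^2=400, (-8--6)^2=4, (-1-12)^2=169. Sum = 589.

sqrt(589)


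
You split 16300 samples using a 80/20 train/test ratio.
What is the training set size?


Test set = 16300 * 20% = 3260. Training set = 16300 - 3260 = 13040.

13040


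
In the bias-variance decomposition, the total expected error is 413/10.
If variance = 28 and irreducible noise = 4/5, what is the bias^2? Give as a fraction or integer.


Total error = bias^2 + variance + irreducible noise. So bias^2 = 413/10 - 28 - 4/5 = 25/2.

25/2


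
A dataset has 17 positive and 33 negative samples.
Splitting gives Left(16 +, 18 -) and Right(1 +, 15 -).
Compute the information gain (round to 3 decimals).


H(parent) = 0.9248. H(left) = 0.9975, H(right) = 0.3373. Weighted = (34/50)*0.9975 + (16/50)*0.3373 = 0.7862. IG = 0.9248 - 0.7862 = 0.1386, which rounds to 0.139.

0.139


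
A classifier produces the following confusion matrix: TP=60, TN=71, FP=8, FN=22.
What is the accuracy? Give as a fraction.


Accuracy = (TP + TN) / (TP + TN + FP + FN) = (60 + 71) / 161 = 131/161.

131/161


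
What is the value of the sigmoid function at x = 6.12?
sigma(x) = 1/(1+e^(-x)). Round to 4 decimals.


sigma(6.12) = 1/(1+e^(-6.12)) = 1/(1+0.002198) = 1/1.002198 = 0.9978.

0.9978


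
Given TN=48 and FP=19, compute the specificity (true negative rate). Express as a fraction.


Specificity = TN / (TN + FP) = 48 / 67 = 48/67.

48/67


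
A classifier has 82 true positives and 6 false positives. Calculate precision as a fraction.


Precision = TP / (TP + FP) = 82 / 88 = 41/44.

41/44


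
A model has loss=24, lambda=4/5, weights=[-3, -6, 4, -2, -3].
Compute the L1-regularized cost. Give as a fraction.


L1 norm = sum(|w|) = 18. J = 24 + 4/5 * 18 = 192/5.

192/5


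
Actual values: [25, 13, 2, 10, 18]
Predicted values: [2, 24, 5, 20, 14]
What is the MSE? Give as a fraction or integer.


MSE = (1/5) * ((25-2)^2=529 + (13-24)^2=121 + (2-5)^2=9 + (10-20)^2=100 + (18-14)^2=16). Sum = 775. MSE = 155.

155


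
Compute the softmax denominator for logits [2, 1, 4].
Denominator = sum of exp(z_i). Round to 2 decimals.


Denom = e^2=7.3891 + e^1=2.7183 + e^4=54.5982. Sum = 64.7056, which rounds to 64.71.

64.71


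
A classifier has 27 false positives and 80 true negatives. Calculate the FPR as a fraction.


FPR = FP / (FP + TN) = 27 / 107 = 27/107.

27/107


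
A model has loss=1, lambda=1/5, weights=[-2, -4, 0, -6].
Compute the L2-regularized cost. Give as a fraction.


L2 sq norm = sum(w^2) = 56. J = 1 + 1/5 * 56 = 61/5.

61/5


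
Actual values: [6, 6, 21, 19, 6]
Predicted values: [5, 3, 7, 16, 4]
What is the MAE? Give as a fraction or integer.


MAE = (1/5) * (|6-5|=1 + |6-3|=3 + |21-7|=14 + |19-16|=3 + |6-4|=2). Sum = 23. MAE = 23/5.

23/5


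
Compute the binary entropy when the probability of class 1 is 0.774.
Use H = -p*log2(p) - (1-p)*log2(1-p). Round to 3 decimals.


H = -0.774*log2(0.774) - 0.226*log2(0.226) = 0.771.

0.771


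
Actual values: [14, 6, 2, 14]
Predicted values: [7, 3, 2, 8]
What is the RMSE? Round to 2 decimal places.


MSE = 23.5000. RMSE = sqrt(23.5000) = 4.85.

4.85


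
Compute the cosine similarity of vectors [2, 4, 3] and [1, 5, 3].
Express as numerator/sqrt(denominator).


dot = 31. |a|^2 = 29, |b|^2 = 35. cos = 31/sqrt(1015).

31/sqrt(1015)


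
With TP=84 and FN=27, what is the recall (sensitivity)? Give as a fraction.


Recall = TP / (TP + FN) = 84 / 111 = 28/37.

28/37


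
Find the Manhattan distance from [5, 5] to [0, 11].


d = sum of absolute differences: |5-0|=5 + |5-11|=6 = 11.

11


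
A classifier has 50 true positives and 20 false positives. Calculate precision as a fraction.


Precision = TP / (TP + FP) = 50 / 70 = 5/7.

5/7


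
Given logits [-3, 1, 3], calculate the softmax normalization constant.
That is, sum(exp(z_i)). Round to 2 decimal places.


Denom = e^-3=0.0498 + e^1=2.7183 + e^3=20.0855. Sum = 22.8536, which rounds to 22.85.

22.85


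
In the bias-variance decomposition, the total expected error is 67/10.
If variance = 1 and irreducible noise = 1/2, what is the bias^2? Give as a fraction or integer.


Total error = bias^2 + variance + irreducible noise. So bias^2 = 67/10 - 1 - 1/2 = 26/5.

26/5


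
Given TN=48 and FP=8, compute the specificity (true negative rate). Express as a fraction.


Specificity = TN / (TN + FP) = 48 / 56 = 6/7.

6/7


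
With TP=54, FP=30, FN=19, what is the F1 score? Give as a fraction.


Precision = 54/84 = 9/14. Recall = 54/73 = 54/73. F1 = 2*P*R/(P+R) = 108/157.

108/157


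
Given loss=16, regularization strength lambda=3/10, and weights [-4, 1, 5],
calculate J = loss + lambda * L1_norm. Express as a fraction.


L1 norm = sum(|w|) = 10. J = 16 + 3/10 * 10 = 19.

19


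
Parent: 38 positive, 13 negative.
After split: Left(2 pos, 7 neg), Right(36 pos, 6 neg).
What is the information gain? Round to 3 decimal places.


H(parent) = 0.8190. H(left) = 0.7642, H(right) = 0.5917. Weighted = (9/51)*0.7642 + (42/51)*0.5917 = 0.6221. IG = 0.8190 - 0.6221 = 0.1969, which rounds to 0.197.

0.197


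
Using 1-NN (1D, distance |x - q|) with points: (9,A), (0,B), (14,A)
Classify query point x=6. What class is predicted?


Distances: |9-6|=3, |0-6|=6, |14-6|=8. 1 nearest: (9,A). Counts: {'A': 1}. Majority class: A.

A


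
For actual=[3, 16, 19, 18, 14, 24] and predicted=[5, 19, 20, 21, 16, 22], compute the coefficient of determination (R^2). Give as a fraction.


Mean(y) = 47/3. SS_res = 31. SS_tot = 748/3. R^2 = 1 - 31/(748/3) = 655/748.

655/748


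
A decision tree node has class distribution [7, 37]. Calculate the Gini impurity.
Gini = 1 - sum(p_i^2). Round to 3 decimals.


Total = 44. Proportions: 7/44, 37/44. sum(p_i^2) = 0.7324. Gini = 1 - 0.7324 = 0.2676, which rounds to 0.268.

0.268


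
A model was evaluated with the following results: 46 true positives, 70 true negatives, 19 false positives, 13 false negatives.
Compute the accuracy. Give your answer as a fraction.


Accuracy = (TP + TN) / (TP + TN + FP + FN) = (46 + 70) / 148 = 29/37.

29/37


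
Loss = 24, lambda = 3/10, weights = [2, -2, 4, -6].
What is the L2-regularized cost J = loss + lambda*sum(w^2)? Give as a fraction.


L2 sq norm = sum(w^2) = 60. J = 24 + 3/10 * 60 = 42.

42


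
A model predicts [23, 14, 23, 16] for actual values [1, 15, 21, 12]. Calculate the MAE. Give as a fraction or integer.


MAE = (1/4) * (|1-23|=22 + |15-14|=1 + |21-23|=2 + |12-16|=4). Sum = 29. MAE = 29/4.

29/4


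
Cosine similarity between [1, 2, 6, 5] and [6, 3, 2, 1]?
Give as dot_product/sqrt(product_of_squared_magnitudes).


dot = 29. |a|^2 = 66, |b|^2 = 50. cos = 29/sqrt(3300).

29/sqrt(3300)


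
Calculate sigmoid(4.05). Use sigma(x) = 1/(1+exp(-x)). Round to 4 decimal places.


sigma(4.05) = 1/(1+e^(-4.05)) = 1/(1+0.017422) = 1/1.017422 = 0.9829.

0.9829


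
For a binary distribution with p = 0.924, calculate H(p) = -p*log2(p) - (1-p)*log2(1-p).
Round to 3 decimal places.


H = -0.924*log2(0.924) - 0.076*log2(0.076) = 0.388.

0.388


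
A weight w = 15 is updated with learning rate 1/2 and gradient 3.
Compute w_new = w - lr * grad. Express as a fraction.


w_new = 15 - 1/2 * 3 = 15 - 3/2 = 27/2.

27/2


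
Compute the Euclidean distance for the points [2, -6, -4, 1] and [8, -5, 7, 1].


d = sqrt(sum of squared differences). (2-8)^2=36, (-6--5)^2=1, (-4-7)^2=121, (1-1)^2=0. Sum = 158.

sqrt(158)


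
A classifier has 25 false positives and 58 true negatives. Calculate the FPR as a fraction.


FPR = FP / (FP + TN) = 25 / 83 = 25/83.

25/83


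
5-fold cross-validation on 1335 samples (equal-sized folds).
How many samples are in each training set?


Each validation fold has 1335/5 = 267 samples. Training set = 1335 - 267 = 1068.

1068


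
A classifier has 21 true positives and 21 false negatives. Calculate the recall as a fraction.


Recall = TP / (TP + FN) = 21 / 42 = 1/2.

1/2


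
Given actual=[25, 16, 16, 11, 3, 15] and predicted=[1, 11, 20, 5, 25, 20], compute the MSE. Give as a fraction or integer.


MSE = (1/6) * ((25-1)^2=576 + (16-11)^2=25 + (16-20)^2=16 + (11-5)^2=36 + (3-25)^2=484 + (15-20)^2=25). Sum = 1162. MSE = 581/3.

581/3


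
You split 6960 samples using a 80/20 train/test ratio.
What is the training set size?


Test set = 6960 * 20% = 1392. Training set = 6960 - 1392 = 5568.

5568


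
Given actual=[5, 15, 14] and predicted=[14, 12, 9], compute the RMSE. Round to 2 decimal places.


MSE = 38.3333. RMSE = sqrt(38.3333) = 6.19.

6.19


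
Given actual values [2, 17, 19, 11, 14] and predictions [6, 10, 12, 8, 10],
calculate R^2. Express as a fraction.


Mean(y) = 63/5. SS_res = 139. SS_tot = 886/5. R^2 = 1 - 139/(886/5) = 191/886.

191/886


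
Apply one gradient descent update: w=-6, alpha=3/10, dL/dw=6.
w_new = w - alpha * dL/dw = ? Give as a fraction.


w_new = -6 - 3/10 * 6 = -6 - 9/5 = -39/5.

-39/5


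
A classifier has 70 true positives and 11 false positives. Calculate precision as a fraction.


Precision = TP / (TP + FP) = 70 / 81 = 70/81.

70/81


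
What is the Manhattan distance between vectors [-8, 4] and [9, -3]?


d = sum of absolute differences: |-8-9|=17 + |4--3|=7 = 24.

24


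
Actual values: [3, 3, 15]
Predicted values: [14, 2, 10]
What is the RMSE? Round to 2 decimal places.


MSE = 49.0000. RMSE = sqrt(49.0000) = 7.00.

7.00


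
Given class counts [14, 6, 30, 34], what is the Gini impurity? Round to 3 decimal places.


Total = 84. Proportions: 14/84, 6/84, 30/84, 34/84. sum(p_i^2) = 0.3243. Gini = 1 - 0.3243 = 0.6757, which rounds to 0.676.

0.676


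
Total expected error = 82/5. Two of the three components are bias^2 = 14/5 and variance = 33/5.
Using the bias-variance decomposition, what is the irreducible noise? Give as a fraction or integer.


Total error = bias^2 + variance + irreducible noise. So irreducible noise = 82/5 - 14/5 - 33/5 = 7.

7


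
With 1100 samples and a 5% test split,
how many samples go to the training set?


Test set = 1100 * 5% = 55. Training set = 1100 - 55 = 1045.

1045


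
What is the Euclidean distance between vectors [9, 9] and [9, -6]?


d = sqrt(sum of squared differences). (9-9)^2=0, (9--6)^2=225. Sum = 225.

15


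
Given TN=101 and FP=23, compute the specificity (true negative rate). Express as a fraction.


Specificity = TN / (TN + FP) = 101 / 124 = 101/124.

101/124


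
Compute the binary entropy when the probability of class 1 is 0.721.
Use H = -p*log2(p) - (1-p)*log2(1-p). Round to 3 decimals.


H = -0.721*log2(0.721) - 0.279*log2(0.279) = 0.854.

0.854


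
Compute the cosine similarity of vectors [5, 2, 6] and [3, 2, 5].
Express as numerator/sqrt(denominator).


dot = 49. |a|^2 = 65, |b|^2 = 38. cos = 49/sqrt(2470).

49/sqrt(2470)


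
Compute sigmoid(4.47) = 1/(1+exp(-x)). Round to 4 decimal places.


sigma(4.47) = 1/(1+e^(-4.47)) = 1/(1+0.011447) = 1/1.011447 = 0.9887.

0.9887


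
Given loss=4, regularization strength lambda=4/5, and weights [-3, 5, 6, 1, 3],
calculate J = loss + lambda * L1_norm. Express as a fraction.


L1 norm = sum(|w|) = 18. J = 4 + 4/5 * 18 = 92/5.

92/5


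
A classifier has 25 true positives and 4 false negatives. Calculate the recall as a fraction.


Recall = TP / (TP + FN) = 25 / 29 = 25/29.

25/29


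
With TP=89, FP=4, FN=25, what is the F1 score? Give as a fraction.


Precision = 89/93 = 89/93. Recall = 89/114 = 89/114. F1 = 2*P*R/(P+R) = 178/207.

178/207


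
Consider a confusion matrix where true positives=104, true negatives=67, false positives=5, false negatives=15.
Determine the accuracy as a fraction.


Accuracy = (TP + TN) / (TP + TN + FP + FN) = (104 + 67) / 191 = 171/191.

171/191


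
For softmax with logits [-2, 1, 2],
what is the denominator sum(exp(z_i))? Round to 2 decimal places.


Denom = e^-2=0.1353 + e^1=2.7183 + e^2=7.3891. Sum = 10.2427, which rounds to 10.24.

10.24


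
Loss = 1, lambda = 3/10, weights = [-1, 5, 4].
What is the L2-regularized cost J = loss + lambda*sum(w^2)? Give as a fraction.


L2 sq norm = sum(w^2) = 42. J = 1 + 3/10 * 42 = 68/5.

68/5


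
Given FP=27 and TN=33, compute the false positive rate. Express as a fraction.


FPR = FP / (FP + TN) = 27 / 60 = 9/20.

9/20


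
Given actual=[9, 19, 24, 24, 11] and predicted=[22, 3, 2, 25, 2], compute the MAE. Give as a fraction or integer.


MAE = (1/5) * (|9-22|=13 + |19-3|=16 + |24-2|=22 + |24-25|=1 + |11-2|=9). Sum = 61. MAE = 61/5.

61/5


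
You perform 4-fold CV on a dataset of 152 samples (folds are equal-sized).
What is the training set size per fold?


Each validation fold has 152/4 = 38 samples. Training set = 152 - 38 = 114.

114


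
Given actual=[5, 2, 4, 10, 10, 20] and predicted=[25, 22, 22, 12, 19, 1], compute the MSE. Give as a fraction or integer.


MSE = (1/6) * ((5-25)^2=400 + (2-22)^2=400 + (4-22)^2=324 + (10-12)^2=4 + (10-19)^2=81 + (20-1)^2=361). Sum = 1570. MSE = 785/3.

785/3


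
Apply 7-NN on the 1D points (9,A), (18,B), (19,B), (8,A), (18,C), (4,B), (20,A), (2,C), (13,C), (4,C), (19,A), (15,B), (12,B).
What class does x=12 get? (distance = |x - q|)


Distances: |9-12|=3, |18-12|=6, |19-12|=7, |8-12|=4, |18-12|=6, |4-12|=8, |20-12|=8, |2-12|=10, |13-12|=1, |4-12|=8, |19-12|=7, |15-12|=3, |12-12|=0. 7 nearest: (12,B), (13,C), (9,A), (15,B), (8,A), (18,B), (18,C). Counts: {'B': 3, 'C': 2, 'A': 2}. Majority class: B.

B


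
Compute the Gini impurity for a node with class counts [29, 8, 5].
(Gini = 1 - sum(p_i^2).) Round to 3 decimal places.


Total = 42. Proportions: 29/42, 8/42, 5/42. sum(p_i^2) = 0.5272. Gini = 1 - 0.5272 = 0.4728, which rounds to 0.473.

0.473


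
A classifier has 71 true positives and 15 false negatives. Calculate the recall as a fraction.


Recall = TP / (TP + FN) = 71 / 86 = 71/86.

71/86


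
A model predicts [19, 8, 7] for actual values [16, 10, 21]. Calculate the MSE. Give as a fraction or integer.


MSE = (1/3) * ((16-19)^2=9 + (10-8)^2=4 + (21-7)^2=196). Sum = 209. MSE = 209/3.

209/3


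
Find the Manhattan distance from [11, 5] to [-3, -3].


d = sum of absolute differences: |11--3|=14 + |5--3|=8 = 22.

22


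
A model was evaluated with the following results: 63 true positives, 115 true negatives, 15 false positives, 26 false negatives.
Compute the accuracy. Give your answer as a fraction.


Accuracy = (TP + TN) / (TP + TN + FP + FN) = (63 + 115) / 219 = 178/219.

178/219


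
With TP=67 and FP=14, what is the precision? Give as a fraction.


Precision = TP / (TP + FP) = 67 / 81 = 67/81.

67/81


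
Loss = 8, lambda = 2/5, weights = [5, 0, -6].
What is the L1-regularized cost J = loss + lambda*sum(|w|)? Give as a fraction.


L1 norm = sum(|w|) = 11. J = 8 + 2/5 * 11 = 62/5.

62/5


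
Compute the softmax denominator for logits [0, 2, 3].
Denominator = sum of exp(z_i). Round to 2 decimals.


Denom = e^0=1.0000 + e^2=7.3891 + e^3=20.0855. Sum = 28.4746, which rounds to 28.47.

28.47


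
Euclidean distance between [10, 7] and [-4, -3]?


d = sqrt(sum of squared differences). (10--4)^2=196, (7--3)^2=100. Sum = 296.

sqrt(296)


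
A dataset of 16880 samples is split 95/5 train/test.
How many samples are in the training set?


Test set = 16880 * 5% = 844. Training set = 16880 - 844 = 16036.

16036


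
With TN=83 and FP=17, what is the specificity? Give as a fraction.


Specificity = TN / (TN + FP) = 83 / 100 = 83/100.

83/100


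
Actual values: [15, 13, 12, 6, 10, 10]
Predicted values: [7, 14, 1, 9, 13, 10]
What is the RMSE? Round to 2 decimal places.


MSE = 34.0000. RMSE = sqrt(34.0000) = 5.83.

5.83


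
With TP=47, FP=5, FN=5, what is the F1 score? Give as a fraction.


Precision = 47/52 = 47/52. Recall = 47/52 = 47/52. F1 = 2*P*R/(P+R) = 47/52.

47/52


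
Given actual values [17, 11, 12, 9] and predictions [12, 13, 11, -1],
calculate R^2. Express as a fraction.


Mean(y) = 49/4. SS_res = 130. SS_tot = 139/4. R^2 = 1 - 130/(139/4) = -381/139.

-381/139


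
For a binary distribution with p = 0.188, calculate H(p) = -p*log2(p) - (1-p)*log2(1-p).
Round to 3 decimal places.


H = -0.188*log2(0.188) - 0.812*log2(0.812) = 0.697.

0.697


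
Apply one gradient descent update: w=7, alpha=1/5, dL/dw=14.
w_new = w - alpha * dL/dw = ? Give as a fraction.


w_new = 7 - 1/5 * 14 = 7 - 14/5 = 21/5.

21/5


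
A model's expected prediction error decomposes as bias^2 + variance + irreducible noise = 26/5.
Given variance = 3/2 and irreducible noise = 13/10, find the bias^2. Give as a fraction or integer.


Total error = bias^2 + variance + irreducible noise. So bias^2 = 26/5 - 3/2 - 13/10 = 12/5.

12/5


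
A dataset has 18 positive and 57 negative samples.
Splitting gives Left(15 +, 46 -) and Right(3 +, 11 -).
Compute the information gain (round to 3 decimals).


H(parent) = 0.7950. H(left) = 0.8047, H(right) = 0.7496. Weighted = (61/75)*0.8047 + (14/75)*0.7496 = 0.7944. IG = 0.7950 - 0.7944 = 0.0006, which rounds to 0.001.

0.001


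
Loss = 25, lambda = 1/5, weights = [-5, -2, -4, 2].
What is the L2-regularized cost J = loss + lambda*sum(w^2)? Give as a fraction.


L2 sq norm = sum(w^2) = 49. J = 25 + 1/5 * 49 = 174/5.

174/5


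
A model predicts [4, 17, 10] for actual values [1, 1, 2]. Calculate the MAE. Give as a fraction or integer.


MAE = (1/3) * (|1-4|=3 + |1-17|=16 + |2-10|=8). Sum = 27. MAE = 9.

9


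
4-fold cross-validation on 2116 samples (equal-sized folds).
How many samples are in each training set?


Each validation fold has 2116/4 = 529 samples. Training set = 2116 - 529 = 1587.

1587


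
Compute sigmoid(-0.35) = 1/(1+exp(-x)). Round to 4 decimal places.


sigma(-0.35) = 1/(1+e^(0.35)) = 1/(1+1.419068) = 1/2.419068 = 0.4134.

0.4134


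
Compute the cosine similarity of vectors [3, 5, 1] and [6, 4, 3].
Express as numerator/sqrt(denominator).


dot = 41. |a|^2 = 35, |b|^2 = 61. cos = 41/sqrt(2135).

41/sqrt(2135)


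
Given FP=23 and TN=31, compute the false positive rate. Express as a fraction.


FPR = FP / (FP + TN) = 23 / 54 = 23/54.

23/54


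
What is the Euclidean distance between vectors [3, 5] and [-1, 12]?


d = sqrt(sum of squared differences). (3--1)^2=16, (5-12)^2=49. Sum = 65.

sqrt(65)


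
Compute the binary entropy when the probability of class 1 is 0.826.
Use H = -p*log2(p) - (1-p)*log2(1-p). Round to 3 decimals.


H = -0.826*log2(0.826) - 0.174*log2(0.174) = 0.667.

0.667


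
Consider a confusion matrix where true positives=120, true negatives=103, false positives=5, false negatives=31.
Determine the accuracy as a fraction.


Accuracy = (TP + TN) / (TP + TN + FP + FN) = (120 + 103) / 259 = 223/259.

223/259


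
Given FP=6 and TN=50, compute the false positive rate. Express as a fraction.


FPR = FP / (FP + TN) = 6 / 56 = 3/28.

3/28


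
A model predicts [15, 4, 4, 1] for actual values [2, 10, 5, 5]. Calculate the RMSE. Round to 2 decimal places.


MSE = 55.5000. RMSE = sqrt(55.5000) = 7.45.

7.45


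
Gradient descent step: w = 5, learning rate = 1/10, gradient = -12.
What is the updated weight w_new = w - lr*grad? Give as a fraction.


w_new = 5 - 1/10 * -12 = 5 - -6/5 = 31/5.

31/5


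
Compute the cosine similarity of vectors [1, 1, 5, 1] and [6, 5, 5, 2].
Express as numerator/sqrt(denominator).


dot = 38. |a|^2 = 28, |b|^2 = 90. cos = 38/sqrt(2520).

38/sqrt(2520)


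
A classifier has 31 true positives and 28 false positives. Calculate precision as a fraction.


Precision = TP / (TP + FP) = 31 / 59 = 31/59.

31/59


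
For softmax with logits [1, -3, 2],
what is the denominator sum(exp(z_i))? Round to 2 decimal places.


Denom = e^1=2.7183 + e^-3=0.0498 + e^2=7.3891. Sum = 10.1572, which rounds to 10.16.

10.16


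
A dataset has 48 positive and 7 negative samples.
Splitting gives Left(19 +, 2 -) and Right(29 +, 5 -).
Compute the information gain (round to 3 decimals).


H(parent) = 0.5499. H(left) = 0.4537, H(right) = 0.6024. Weighted = (21/55)*0.4537 + (34/55)*0.6024 = 0.5456. IG = 0.5499 - 0.5456 = 0.0043, which rounds to 0.004.

0.004


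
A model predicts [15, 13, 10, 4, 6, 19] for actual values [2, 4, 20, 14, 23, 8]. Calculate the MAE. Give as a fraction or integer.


MAE = (1/6) * (|2-15|=13 + |4-13|=9 + |20-10|=10 + |14-4|=10 + |23-6|=17 + |8-19|=11). Sum = 70. MAE = 35/3.

35/3


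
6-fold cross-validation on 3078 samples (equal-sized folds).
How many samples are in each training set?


Each validation fold has 3078/6 = 513 samples. Training set = 3078 - 513 = 2565.

2565


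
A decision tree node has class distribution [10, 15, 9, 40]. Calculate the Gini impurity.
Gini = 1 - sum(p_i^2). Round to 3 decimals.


Total = 74. Proportions: 10/74, 15/74, 9/74, 40/74. sum(p_i^2) = 0.3663. Gini = 1 - 0.3663 = 0.6337, which rounds to 0.634.

0.634


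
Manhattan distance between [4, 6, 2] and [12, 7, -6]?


d = sum of absolute differences: |4-12|=8 + |6-7|=1 + |2--6|=8 = 17.

17


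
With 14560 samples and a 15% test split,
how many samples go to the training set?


Test set = 14560 * 15% = 2184. Training set = 14560 - 2184 = 12376.

12376


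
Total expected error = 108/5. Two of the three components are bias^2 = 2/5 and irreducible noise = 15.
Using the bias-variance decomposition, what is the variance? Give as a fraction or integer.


Total error = bias^2 + variance + irreducible noise. So variance = 108/5 - 2/5 - 15 = 31/5.

31/5


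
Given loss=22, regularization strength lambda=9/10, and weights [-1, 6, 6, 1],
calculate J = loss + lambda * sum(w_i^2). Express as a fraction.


L2 sq norm = sum(w^2) = 74. J = 22 + 9/10 * 74 = 443/5.

443/5


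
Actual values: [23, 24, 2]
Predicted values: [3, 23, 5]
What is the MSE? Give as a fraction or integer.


MSE = (1/3) * ((23-3)^2=400 + (24-23)^2=1 + (2-5)^2=9). Sum = 410. MSE = 410/3.

410/3


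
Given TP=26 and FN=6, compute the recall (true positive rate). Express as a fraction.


Recall = TP / (TP + FN) = 26 / 32 = 13/16.

13/16


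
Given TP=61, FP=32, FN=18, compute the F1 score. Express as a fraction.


Precision = 61/93 = 61/93. Recall = 61/79 = 61/79. F1 = 2*P*R/(P+R) = 61/86.

61/86


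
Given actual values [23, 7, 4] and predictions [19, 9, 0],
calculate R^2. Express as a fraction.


Mean(y) = 34/3. SS_res = 36. SS_tot = 626/3. R^2 = 1 - 36/(626/3) = 259/313.

259/313


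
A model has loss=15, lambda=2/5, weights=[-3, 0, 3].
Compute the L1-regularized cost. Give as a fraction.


L1 norm = sum(|w|) = 6. J = 15 + 2/5 * 6 = 87/5.

87/5


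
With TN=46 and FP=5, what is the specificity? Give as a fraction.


Specificity = TN / (TN + FP) = 46 / 51 = 46/51.

46/51


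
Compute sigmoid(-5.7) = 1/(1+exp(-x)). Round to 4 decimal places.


sigma(-5.7) = 1/(1+e^(5.7)) = 1/(1+298.867401) = 1/299.867401 = 0.0033.

0.0033


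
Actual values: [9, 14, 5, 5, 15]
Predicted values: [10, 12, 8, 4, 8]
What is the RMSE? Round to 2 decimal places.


MSE = 12.8000. RMSE = sqrt(12.8000) = 3.58.

3.58


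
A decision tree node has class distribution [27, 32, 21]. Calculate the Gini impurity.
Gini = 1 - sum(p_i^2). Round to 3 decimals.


Total = 80. Proportions: 27/80, 32/80, 21/80. sum(p_i^2) = 0.3428. Gini = 1 - 0.3428 = 0.6572, which rounds to 0.657.

0.657


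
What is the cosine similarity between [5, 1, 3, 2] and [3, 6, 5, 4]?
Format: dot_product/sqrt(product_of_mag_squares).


dot = 44. |a|^2 = 39, |b|^2 = 86. cos = 44/sqrt(3354).

44/sqrt(3354)


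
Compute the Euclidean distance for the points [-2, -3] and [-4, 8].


d = sqrt(sum of squared differences). (-2--4)^2=4, (-3-8)^2=121. Sum = 125.

sqrt(125)


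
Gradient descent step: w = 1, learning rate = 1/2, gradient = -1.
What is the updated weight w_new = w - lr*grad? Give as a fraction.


w_new = 1 - 1/2 * -1 = 1 - -1/2 = 3/2.

3/2


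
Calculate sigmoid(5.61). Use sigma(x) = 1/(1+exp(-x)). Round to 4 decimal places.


sigma(5.61) = 1/(1+e^(-5.61)) = 1/(1+0.003661) = 1/1.003661 = 0.9964.

0.9964


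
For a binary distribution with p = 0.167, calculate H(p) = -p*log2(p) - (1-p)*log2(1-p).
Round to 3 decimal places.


H = -0.167*log2(0.167) - 0.833*log2(0.833) = 0.651.

0.651


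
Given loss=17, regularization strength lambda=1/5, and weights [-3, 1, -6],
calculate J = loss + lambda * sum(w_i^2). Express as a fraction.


L2 sq norm = sum(w^2) = 46. J = 17 + 1/5 * 46 = 131/5.

131/5


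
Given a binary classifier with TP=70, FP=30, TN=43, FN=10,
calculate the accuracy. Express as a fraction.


Accuracy = (TP + TN) / (TP + TN + FP + FN) = (70 + 43) / 153 = 113/153.

113/153


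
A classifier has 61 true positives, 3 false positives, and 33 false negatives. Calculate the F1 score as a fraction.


Precision = 61/64 = 61/64. Recall = 61/94 = 61/94. F1 = 2*P*R/(P+R) = 61/79.

61/79


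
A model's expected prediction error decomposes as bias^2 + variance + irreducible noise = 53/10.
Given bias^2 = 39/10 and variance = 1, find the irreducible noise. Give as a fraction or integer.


Total error = bias^2 + variance + irreducible noise. So irreducible noise = 53/10 - 39/10 - 1 = 2/5.

2/5


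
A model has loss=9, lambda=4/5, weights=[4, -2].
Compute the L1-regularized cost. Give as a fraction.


L1 norm = sum(|w|) = 6. J = 9 + 4/5 * 6 = 69/5.

69/5


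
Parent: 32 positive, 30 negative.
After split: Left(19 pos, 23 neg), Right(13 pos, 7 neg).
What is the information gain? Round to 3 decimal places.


H(parent) = 0.9992. H(left) = 0.9934, H(right) = 0.9341. Weighted = (42/62)*0.9934 + (20/62)*0.9341 = 0.9743. IG = 0.9992 - 0.9743 = 0.0249, which rounds to 0.025.

0.025


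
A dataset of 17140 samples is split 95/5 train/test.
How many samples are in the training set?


Test set = 17140 * 5% = 857. Training set = 17140 - 857 = 16283.

16283


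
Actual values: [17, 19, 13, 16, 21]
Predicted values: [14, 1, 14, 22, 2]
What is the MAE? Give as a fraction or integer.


MAE = (1/5) * (|17-14|=3 + |19-1|=18 + |13-14|=1 + |16-22|=6 + |21-2|=19). Sum = 47. MAE = 47/5.

47/5


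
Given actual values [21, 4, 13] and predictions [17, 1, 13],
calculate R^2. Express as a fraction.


Mean(y) = 38/3. SS_res = 25. SS_tot = 434/3. R^2 = 1 - 25/(434/3) = 359/434.

359/434


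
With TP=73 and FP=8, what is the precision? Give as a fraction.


Precision = TP / (TP + FP) = 73 / 81 = 73/81.

73/81


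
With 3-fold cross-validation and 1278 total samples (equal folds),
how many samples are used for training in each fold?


Each validation fold has 1278/3 = 426 samples. Training set = 1278 - 426 = 852.

852


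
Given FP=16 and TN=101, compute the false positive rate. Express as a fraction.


FPR = FP / (FP + TN) = 16 / 117 = 16/117.

16/117


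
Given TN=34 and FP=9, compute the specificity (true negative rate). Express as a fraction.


Specificity = TN / (TN + FP) = 34 / 43 = 34/43.

34/43


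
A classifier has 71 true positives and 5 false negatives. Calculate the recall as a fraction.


Recall = TP / (TP + FN) = 71 / 76 = 71/76.

71/76


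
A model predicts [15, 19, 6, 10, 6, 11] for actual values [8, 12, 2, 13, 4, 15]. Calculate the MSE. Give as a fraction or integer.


MSE = (1/6) * ((8-15)^2=49 + (12-19)^2=49 + (2-6)^2=16 + (13-10)^2=9 + (4-6)^2=4 + (15-11)^2=16). Sum = 143. MSE = 143/6.

143/6


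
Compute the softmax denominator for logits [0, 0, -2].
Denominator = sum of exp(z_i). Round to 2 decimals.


Denom = e^0=1.0000 + e^0=1.0000 + e^-2=0.1353. Sum = 2.1353, which rounds to 2.14.

2.14


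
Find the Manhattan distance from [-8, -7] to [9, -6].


d = sum of absolute differences: |-8-9|=17 + |-7--6|=1 = 18.

18


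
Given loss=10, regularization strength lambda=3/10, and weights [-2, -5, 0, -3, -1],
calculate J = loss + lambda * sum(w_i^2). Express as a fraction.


L2 sq norm = sum(w^2) = 39. J = 10 + 3/10 * 39 = 217/10.

217/10


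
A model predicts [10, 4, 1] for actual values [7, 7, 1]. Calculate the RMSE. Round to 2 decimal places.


MSE = 6.0000. RMSE = sqrt(6.0000) = 2.45.

2.45


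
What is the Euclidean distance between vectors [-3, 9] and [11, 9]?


d = sqrt(sum of squared differences). (-3-11)^2=196, (9-9)^2=0. Sum = 196.

14


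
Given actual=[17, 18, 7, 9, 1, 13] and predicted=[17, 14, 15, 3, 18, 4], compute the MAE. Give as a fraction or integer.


MAE = (1/6) * (|17-17|=0 + |18-14|=4 + |7-15|=8 + |9-3|=6 + |1-18|=17 + |13-4|=9). Sum = 44. MAE = 22/3.

22/3


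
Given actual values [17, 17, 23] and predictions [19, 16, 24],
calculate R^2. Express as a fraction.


Mean(y) = 19. SS_res = 6. SS_tot = 24. R^2 = 1 - 6/(24) = 3/4.

3/4


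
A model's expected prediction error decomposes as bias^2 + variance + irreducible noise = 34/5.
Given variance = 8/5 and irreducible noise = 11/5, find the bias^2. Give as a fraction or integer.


Total error = bias^2 + variance + irreducible noise. So bias^2 = 34/5 - 8/5 - 11/5 = 3.

3


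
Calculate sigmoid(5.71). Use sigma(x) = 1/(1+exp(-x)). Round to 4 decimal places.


sigma(5.71) = 1/(1+e^(-5.71)) = 1/(1+0.003313) = 1/1.003313 = 0.9967.

0.9967


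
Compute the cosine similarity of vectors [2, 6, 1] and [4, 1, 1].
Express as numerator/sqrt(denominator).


dot = 15. |a|^2 = 41, |b|^2 = 18. cos = 15/sqrt(738).

15/sqrt(738)


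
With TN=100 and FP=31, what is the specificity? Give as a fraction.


Specificity = TN / (TN + FP) = 100 / 131 = 100/131.

100/131


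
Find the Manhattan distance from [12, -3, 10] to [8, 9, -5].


d = sum of absolute differences: |12-8|=4 + |-3-9|=12 + |10--5|=15 = 31.

31


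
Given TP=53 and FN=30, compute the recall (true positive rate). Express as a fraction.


Recall = TP / (TP + FN) = 53 / 83 = 53/83.

53/83


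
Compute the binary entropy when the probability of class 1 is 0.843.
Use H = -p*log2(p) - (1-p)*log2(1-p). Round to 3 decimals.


H = -0.843*log2(0.843) - 0.157*log2(0.157) = 0.627.

0.627


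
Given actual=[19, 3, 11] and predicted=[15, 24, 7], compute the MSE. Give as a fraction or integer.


MSE = (1/3) * ((19-15)^2=16 + (3-24)^2=441 + (11-7)^2=16). Sum = 473. MSE = 473/3.

473/3


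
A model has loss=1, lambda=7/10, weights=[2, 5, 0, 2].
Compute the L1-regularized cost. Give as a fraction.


L1 norm = sum(|w|) = 9. J = 1 + 7/10 * 9 = 73/10.

73/10
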